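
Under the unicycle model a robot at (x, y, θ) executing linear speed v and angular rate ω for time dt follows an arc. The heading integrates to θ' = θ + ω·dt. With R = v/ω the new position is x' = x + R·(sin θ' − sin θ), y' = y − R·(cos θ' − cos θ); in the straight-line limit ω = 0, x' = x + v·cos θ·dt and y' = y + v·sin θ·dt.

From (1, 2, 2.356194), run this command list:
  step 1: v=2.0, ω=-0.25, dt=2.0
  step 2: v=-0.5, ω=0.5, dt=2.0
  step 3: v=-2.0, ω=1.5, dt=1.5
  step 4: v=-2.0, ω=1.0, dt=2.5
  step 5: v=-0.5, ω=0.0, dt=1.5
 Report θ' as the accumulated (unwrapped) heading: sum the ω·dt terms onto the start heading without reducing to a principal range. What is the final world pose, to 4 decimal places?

step 1: θ'=1.8562 (R=-8.0000) → pose (-1.0195, 5.4045, 1.8562)
step 2: θ'=2.8562 (R=-1.0000) → pose (-0.3415, 4.7265, 2.8562)
step 3: θ'=5.1062 (R=-1.3333) → pose (1.2651, 6.5175, 5.1062)
step 4: θ'=7.6062 (R=-2.0000) → pose (-2.5207, 6.2406, 7.6062)
step 5: θ'=7.6062 (straight) → pose (-2.7046, 5.5136, 7.6062)

(-2.7046, 5.5136, 7.6062)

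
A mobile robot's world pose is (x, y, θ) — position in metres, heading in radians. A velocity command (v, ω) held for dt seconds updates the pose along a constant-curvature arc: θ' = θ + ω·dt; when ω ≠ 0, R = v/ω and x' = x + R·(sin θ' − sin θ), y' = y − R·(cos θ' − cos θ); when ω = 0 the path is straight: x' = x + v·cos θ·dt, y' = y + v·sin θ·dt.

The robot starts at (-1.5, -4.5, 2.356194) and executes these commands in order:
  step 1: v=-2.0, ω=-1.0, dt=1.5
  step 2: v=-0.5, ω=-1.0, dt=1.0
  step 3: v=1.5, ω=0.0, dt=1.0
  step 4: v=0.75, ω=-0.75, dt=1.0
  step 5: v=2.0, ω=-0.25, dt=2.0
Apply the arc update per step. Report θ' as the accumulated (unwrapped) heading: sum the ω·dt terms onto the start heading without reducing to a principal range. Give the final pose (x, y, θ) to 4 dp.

step 1: θ'=0.8562 (R=2.0000) → pose (-1.4035, -7.2248, 0.8562)
step 2: θ'=-0.1438 (R=0.5000) → pose (-1.8528, -7.3920, -0.1438)
step 3: θ'=-0.1438 (straight) → pose (-0.3683, -7.6070, -0.1438)
step 4: θ'=-0.8938 (R=-1.0000) → pose (0.2678, -7.9702, -0.8938)
step 5: θ'=-1.3938 (R=-8.0000) → pose (1.9072, -11.5733, -1.3938)

(1.9072, -11.5733, -1.3938)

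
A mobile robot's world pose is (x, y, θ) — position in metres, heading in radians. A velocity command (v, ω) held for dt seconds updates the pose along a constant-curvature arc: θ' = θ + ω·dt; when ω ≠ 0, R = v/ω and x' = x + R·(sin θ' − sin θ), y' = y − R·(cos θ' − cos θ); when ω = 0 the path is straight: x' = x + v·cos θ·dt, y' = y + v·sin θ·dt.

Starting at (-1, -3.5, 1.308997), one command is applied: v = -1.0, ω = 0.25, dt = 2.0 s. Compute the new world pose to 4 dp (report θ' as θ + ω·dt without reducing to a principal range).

θ' = 1.3090 + 0.25·2.0 = 1.8090
R = v/ω = -1.0/0.25 = -4.0000
x' = -1 + -4.0000·(sin 1.8090 − sin 1.3090) = -1.0234
y' = -3.5 − -4.0000·(cos 1.8090 − cos 1.3090) = -5.4791

(-1.0234, -5.4791, 1.8090)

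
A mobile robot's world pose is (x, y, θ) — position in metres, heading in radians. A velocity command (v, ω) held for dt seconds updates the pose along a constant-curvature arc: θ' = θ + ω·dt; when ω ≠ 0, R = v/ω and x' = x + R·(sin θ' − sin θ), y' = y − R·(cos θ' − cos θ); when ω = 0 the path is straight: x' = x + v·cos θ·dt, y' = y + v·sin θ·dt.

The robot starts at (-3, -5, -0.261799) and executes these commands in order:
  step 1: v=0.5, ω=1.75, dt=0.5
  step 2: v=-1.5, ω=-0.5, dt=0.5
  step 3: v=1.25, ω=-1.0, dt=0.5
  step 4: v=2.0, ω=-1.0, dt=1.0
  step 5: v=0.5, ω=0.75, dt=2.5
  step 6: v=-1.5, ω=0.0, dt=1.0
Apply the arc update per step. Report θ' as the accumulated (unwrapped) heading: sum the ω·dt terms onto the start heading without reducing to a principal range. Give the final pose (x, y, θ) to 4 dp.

(-1.3219, -7.6012, 0.7382)

step 1: θ'=0.6132 (R=0.2857) → pose (-2.7616, -4.9577, 0.6132)
step 2: θ'=0.3632 (R=3.0000) → pose (-3.4223, -5.3085, 0.3632)
step 3: θ'=-0.1368 (R=-1.2500) → pose (-2.8077, -5.2387, -0.1368)
step 4: θ'=-1.1368 (R=-2.0000) → pose (-1.2659, -6.3790, -1.1368)
step 5: θ'=0.7382 (R=0.6667) → pose (-0.2124, -6.5918, 0.7382)
step 6: θ'=0.7382 (straight) → pose (-1.3219, -7.6012, 0.7382)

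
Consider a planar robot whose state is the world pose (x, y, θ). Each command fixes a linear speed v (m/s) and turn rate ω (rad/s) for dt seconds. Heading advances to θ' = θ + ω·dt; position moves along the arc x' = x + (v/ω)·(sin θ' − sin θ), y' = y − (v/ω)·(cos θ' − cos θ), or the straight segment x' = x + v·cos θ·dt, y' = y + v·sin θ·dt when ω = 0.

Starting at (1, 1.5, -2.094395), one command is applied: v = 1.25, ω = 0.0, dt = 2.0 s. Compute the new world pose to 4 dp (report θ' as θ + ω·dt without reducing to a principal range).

θ' = -2.0944 + 0.0·2.0 = -2.0944
ω = 0 → straight: x' = 1 + 1.25·cos(-2.0944)·2.0 = -0.2500
y' = 1.5 + 1.25·sin(-2.0944)·2.0 = -0.6651

(-0.2500, -0.6651, -2.0944)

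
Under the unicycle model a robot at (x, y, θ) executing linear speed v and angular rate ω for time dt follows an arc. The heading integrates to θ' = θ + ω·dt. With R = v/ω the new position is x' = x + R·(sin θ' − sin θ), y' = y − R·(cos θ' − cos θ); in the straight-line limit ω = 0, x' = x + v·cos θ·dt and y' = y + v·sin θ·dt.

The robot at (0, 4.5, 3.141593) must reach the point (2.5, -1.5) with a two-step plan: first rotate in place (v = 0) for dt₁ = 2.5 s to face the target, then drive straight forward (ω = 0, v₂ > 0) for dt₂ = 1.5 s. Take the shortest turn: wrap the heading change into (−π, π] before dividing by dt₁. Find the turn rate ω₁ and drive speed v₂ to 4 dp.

ω₁ = 0.7862, v₂ = 4.3333

heading to target = atan2(-1.5−4.5, 2.5−0) = -1.1760
Δθ = wrap(-1.1760 − 3.1416) = 1.9656; ω₁ = Δθ/dt₁ = 0.7862
distance = √((2.5−0)² + (-1.5−4.5)²) = 6.5000; v₂ = distance/dt₂ = 4.3333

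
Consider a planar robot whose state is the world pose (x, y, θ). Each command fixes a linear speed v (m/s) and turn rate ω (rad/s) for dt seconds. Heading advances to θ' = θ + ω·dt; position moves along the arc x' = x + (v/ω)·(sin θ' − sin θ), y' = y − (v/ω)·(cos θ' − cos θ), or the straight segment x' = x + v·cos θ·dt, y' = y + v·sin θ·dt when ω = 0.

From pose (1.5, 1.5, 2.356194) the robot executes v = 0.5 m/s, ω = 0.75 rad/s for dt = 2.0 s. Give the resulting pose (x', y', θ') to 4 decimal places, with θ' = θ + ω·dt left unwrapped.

θ' = 2.3562 + 0.75·2.0 = 3.8562
R = v/ω = 0.5/0.75 = 0.6667
x' = 1.5 + 0.6667·(sin 3.8562 − sin 2.3562) = 0.5917
y' = 1.5 − 0.6667·(cos 3.8562 − cos 2.3562) = 1.5322

(0.5917, 1.5322, 3.8562)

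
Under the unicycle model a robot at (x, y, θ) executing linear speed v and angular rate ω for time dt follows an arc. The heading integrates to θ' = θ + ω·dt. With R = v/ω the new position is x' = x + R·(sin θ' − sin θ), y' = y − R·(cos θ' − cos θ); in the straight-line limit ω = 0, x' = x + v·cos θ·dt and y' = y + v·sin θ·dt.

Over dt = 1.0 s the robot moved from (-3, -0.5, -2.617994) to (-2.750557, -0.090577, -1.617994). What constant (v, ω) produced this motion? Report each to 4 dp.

Δθ = -1.617994 − -2.617994 = 1.000000
ω = Δθ/dt = 1.000000/1.0 = 1.0000
R = −Δy/(cos θ' − cos θ) = -0.5000
v = R·ω = -0.5000·1.0000 = -0.5000

v = -0.5000, ω = 1.0000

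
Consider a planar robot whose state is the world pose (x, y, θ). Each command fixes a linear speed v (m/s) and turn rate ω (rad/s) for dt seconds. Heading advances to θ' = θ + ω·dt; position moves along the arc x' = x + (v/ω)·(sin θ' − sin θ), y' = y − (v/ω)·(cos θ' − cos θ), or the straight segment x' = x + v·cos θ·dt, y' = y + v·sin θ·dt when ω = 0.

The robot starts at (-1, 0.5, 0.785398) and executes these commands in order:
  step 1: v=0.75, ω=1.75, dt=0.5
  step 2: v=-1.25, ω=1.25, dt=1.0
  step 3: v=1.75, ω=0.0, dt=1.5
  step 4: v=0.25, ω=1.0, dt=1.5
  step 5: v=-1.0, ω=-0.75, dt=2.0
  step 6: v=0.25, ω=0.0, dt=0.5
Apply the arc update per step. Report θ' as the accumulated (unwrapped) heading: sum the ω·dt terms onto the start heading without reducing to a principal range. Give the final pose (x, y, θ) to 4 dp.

(-1.5036, 1.3199, 2.9104)

step 1: θ'=1.6604 (R=0.4286) → pose (-0.8762, 0.8414, 1.6604)
step 2: θ'=2.9104 (R=-1.0000) → pose (-0.1093, -0.0425, 2.9104)
step 3: θ'=2.9104 (straight) → pose (-2.6645, 0.5590, 2.9104)
step 4: θ'=4.4104 (R=0.2500) → pose (-2.9605, 0.3900, 4.4104)
step 5: θ'=2.9104 (R=1.3333) → pose (-1.3820, 1.2913, 2.9104)
step 6: θ'=2.9104 (straight) → pose (-1.5036, 1.3199, 2.9104)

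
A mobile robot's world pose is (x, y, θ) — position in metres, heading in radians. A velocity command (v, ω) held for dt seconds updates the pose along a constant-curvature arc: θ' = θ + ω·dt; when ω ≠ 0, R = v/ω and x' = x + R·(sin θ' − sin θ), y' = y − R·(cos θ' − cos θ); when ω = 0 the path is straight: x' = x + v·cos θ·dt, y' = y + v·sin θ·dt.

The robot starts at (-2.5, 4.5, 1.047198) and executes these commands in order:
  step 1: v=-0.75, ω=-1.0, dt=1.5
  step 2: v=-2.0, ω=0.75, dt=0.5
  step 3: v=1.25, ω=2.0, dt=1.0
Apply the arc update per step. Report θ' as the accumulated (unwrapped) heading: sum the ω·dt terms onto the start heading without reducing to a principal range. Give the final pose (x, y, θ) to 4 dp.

(-3.8016, 5.2995, 1.9222)

step 1: θ'=-0.4528 (R=0.7500) → pose (-3.4776, 4.2006, -0.4528)
step 2: θ'=-0.0778 (R=-2.6667) → pose (-4.4370, 4.4612, -0.0778)
step 3: θ'=1.9222 (R=0.6250) → pose (-3.8016, 5.2995, 1.9222)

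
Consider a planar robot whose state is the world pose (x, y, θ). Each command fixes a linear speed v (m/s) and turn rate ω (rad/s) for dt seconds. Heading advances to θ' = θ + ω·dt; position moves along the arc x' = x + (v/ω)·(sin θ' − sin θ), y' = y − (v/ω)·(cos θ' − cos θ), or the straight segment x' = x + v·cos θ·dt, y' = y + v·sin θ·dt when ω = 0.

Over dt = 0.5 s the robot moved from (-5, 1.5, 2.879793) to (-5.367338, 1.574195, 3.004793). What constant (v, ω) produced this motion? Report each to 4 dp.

v = 0.7500, ω = 0.2500

Δθ = 3.004793 − 2.879793 = 0.125000
ω = Δθ/dt = 0.125000/0.5 = 0.2500
R = Δx/(sin θ' − sin θ) = 3.0000
v = R·ω = 3.0000·0.2500 = 0.7500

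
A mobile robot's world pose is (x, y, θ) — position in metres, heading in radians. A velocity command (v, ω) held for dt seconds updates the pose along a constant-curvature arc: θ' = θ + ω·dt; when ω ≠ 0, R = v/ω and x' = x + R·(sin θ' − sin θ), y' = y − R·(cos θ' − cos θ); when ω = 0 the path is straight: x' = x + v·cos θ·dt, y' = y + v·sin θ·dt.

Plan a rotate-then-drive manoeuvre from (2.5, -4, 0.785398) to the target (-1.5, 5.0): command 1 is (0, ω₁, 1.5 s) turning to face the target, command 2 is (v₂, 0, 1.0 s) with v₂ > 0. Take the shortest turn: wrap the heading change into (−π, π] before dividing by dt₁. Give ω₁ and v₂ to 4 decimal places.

heading to target = atan2(5−-4, -1.5−2.5) = 1.9890
Δθ = wrap(1.9890 − 0.7854) = 1.2036; ω₁ = Δθ/dt₁ = 0.8024
distance = √((-1.5−2.5)² + (5−-4)²) = 9.8489; v₂ = distance/dt₂ = 9.8489

ω₁ = 0.8024, v₂ = 9.8489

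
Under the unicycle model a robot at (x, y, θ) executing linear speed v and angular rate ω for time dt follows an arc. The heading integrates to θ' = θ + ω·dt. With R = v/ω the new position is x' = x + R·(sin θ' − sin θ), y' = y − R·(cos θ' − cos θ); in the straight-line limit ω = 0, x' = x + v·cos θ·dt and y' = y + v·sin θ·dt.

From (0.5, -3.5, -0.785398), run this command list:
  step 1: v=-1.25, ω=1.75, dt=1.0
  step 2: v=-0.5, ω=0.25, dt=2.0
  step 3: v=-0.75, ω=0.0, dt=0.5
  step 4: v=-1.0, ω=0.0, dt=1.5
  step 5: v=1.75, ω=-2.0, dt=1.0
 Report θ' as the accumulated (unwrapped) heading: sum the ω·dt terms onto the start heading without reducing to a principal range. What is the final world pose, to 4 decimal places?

(0.1806, -5.7302, -0.5354)

step 1: θ'=0.9646 (R=-0.7143) → pose (-0.5921, -3.5981, 0.9646)
step 2: θ'=1.4646 (R=-2.0000) → pose (-0.9372, -4.5256, 1.4646)
step 3: θ'=1.4646 (straight) → pose (-0.9769, -4.8985, 1.4646)
step 4: θ'=1.4646 (straight) → pose (-1.1359, -6.3901, 1.4646)
step 5: θ'=-0.5354 (R=-0.8750) → pose (0.1806, -5.7302, -0.5354)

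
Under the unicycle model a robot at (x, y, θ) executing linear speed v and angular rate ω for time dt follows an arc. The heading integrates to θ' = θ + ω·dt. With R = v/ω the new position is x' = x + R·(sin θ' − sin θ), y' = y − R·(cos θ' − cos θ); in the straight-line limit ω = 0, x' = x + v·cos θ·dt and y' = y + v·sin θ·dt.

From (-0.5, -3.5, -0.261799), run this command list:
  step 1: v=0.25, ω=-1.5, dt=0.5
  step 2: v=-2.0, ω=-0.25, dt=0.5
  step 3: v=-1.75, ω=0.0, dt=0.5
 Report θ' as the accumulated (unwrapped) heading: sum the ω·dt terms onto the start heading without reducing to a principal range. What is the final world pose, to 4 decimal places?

(-1.2458, -1.9000, -1.1368)

step 1: θ'=-1.0118 (R=-0.1667) → pose (-0.4018, -3.5726, -1.0118)
step 2: θ'=-1.1368 (R=8.0000) → pose (-0.8779, -2.6939, -1.1368)
step 3: θ'=-1.1368 (straight) → pose (-1.2458, -1.9000, -1.1368)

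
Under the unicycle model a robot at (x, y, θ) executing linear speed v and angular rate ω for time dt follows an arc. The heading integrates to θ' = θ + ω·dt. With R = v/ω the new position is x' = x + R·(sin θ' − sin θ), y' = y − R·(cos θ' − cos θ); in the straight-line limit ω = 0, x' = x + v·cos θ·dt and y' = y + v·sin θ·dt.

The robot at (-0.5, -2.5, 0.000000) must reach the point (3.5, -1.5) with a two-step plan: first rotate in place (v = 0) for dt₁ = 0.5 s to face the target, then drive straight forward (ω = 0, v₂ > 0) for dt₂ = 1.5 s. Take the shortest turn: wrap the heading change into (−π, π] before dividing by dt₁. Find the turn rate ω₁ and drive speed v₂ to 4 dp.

ω₁ = 0.4900, v₂ = 2.7487

heading to target = atan2(-1.5−-2.5, 3.5−-0.5) = 0.2450
Δθ = wrap(0.2450 − 0.0000) = 0.2450; ω₁ = Δθ/dt₁ = 0.4900
distance = √((3.5−-0.5)² + (-1.5−-2.5)²) = 4.1231; v₂ = distance/dt₂ = 2.7487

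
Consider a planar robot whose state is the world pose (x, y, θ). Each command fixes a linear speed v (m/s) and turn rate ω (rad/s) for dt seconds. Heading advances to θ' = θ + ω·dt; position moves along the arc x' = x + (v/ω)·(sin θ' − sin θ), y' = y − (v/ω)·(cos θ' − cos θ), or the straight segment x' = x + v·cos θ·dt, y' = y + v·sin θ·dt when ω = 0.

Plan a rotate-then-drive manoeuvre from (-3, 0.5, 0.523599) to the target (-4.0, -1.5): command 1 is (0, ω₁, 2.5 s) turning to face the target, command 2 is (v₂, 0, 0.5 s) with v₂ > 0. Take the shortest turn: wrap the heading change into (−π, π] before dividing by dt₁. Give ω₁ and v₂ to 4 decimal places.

ω₁ = -1.0232, v₂ = 4.4721

heading to target = atan2(-1.5−0.5, -4−-3) = -2.0344
Δθ = wrap(-2.0344 − 0.5236) = -2.5580; ω₁ = Δθ/dt₁ = -1.0232
distance = √((-4−-3)² + (-1.5−0.5)²) = 2.2361; v₂ = distance/dt₂ = 4.4721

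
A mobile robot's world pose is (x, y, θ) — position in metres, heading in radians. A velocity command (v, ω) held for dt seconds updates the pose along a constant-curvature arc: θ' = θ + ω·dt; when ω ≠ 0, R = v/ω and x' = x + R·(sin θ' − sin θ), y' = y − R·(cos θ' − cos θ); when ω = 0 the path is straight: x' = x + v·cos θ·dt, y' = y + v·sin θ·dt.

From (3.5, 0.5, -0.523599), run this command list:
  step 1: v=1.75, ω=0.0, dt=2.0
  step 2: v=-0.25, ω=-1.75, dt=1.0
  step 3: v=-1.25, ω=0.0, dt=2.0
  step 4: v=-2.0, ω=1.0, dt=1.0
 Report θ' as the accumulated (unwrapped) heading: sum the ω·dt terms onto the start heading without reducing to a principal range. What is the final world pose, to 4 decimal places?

step 1: θ'=-0.5236 (straight) → pose (6.5311, -1.2500, -0.5236)
step 2: θ'=-2.2736 (R=0.1429) → pose (6.4935, -1.0339, -2.2736)
step 3: θ'=-2.2736 (straight) → pose (8.1094, 0.8736, -2.2736)
step 4: θ'=-1.2736 (R=-2.0000) → pose (8.4957, 2.7520, -1.2736)

(8.4957, 2.7520, -1.2736)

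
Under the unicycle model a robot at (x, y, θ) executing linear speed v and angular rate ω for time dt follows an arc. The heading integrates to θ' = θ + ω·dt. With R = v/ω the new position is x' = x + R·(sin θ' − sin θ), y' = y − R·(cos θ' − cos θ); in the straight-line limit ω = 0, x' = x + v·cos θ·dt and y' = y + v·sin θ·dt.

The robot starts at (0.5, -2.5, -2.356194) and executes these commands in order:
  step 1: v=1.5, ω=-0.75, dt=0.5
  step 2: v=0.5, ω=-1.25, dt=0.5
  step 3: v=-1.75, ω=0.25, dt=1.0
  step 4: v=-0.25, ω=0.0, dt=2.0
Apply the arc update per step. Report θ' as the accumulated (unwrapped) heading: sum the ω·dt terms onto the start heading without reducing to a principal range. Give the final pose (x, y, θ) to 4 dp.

step 1: θ'=-2.7312 (R=-2.0000) → pose (-0.1163, -2.9197, -2.7312)
step 2: θ'=-3.3562 (R=-0.4000) → pose (-0.3610, -2.9438, -3.3562)
step 3: θ'=-3.1062 (R=-7.0000) → pose (1.3774, -3.0999, -3.1062)
step 4: θ'=-3.1062 (straight) → pose (1.8771, -3.0822, -3.1062)

(1.8771, -3.0822, -3.1062)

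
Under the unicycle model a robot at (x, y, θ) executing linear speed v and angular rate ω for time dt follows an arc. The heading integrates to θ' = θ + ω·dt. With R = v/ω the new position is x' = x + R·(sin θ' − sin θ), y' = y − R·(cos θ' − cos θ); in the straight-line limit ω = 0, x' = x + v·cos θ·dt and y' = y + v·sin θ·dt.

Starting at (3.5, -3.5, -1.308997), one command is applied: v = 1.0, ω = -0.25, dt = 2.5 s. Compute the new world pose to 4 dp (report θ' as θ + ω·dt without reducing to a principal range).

(3.3754, -5.9563, -1.9340)

θ' = -1.3090 + -0.25·2.5 = -1.9340
R = v/ω = 1.0/-0.25 = -4.0000
x' = 3.5 + -4.0000·(sin -1.9340 − sin -1.3090) = 3.3754
y' = -3.5 − -4.0000·(cos -1.9340 − cos -1.3090) = -5.9563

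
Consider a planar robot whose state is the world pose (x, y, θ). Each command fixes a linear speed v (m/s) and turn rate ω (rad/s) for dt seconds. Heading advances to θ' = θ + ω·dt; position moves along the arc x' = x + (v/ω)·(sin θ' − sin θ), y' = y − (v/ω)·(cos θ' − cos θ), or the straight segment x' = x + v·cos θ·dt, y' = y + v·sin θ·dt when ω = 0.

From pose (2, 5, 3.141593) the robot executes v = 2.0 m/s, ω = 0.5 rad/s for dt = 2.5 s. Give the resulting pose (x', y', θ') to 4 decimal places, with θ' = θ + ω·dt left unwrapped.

θ' = 3.1416 + 0.5·2.5 = 4.3916
R = v/ω = 2.0/0.5 = 4.0000
x' = 2 + 4.0000·(sin 4.3916 − sin 3.1416) = -1.7959
y' = 5 − 4.0000·(cos 4.3916 − cos 3.1416) = 2.2613

(-1.7959, 2.2613, 4.3916)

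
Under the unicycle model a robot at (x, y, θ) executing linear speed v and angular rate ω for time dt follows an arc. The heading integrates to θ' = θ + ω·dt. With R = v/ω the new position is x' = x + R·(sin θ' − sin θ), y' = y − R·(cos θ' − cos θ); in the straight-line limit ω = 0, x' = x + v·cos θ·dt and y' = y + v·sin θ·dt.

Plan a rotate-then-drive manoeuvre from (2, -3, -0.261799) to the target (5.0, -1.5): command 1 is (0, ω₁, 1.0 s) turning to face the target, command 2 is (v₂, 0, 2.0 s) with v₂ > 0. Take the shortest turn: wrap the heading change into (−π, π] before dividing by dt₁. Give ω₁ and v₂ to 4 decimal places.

ω₁ = 0.7254, v₂ = 1.6771

heading to target = atan2(-1.5−-3, 5−2) = 0.4636
Δθ = wrap(0.4636 − -0.2618) = 0.7254; ω₁ = Δθ/dt₁ = 0.7254
distance = √((5−2)² + (-1.5−-3)²) = 3.3541; v₂ = distance/dt₂ = 1.6771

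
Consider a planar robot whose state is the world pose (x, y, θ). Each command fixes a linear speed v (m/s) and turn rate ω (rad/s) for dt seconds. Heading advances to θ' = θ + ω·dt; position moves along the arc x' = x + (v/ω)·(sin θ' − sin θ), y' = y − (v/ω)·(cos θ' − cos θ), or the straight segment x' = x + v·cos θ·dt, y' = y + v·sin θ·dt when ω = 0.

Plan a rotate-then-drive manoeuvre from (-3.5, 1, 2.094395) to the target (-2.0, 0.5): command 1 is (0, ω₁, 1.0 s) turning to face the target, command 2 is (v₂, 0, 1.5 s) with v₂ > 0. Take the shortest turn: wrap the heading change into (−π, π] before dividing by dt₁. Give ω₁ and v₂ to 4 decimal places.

ω₁ = -2.4161, v₂ = 1.0541

heading to target = atan2(0.5−1, -2−-3.5) = -0.3218
Δθ = wrap(-0.3218 − 2.0944) = -2.4161; ω₁ = Δθ/dt₁ = -2.4161
distance = √((-2−-3.5)² + (0.5−1)²) = 1.5811; v₂ = distance/dt₂ = 1.0541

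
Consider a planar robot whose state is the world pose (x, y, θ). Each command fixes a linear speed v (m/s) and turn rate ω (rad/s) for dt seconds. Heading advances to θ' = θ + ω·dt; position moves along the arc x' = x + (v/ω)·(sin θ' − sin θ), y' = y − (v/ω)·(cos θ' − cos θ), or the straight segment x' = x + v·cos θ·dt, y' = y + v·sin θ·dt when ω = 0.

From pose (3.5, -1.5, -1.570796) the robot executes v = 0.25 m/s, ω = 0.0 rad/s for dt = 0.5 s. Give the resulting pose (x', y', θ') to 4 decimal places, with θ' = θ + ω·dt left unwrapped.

θ' = -1.5708 + 0.0·0.5 = -1.5708
ω = 0 → straight: x' = 3.5 + 0.25·cos(-1.5708)·0.5 = 3.5000
y' = -1.5 + 0.25·sin(-1.5708)·0.5 = -1.6250

(3.5000, -1.6250, -1.5708)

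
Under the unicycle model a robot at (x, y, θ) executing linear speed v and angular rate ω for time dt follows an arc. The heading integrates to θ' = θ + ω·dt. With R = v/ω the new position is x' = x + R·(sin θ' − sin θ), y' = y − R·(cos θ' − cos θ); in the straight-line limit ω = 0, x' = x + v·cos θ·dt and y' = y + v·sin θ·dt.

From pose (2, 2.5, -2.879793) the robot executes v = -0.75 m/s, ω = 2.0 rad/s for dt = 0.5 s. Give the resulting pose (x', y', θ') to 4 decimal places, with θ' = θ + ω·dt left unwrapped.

(2.2602, 2.7482, -1.8798)

θ' = -2.8798 + 2.0·0.5 = -1.8798
R = v/ω = -0.75/2.0 = -0.3750
x' = 2 + -0.3750·(sin -1.8798 − sin -2.8798) = 2.2602
y' = 2.5 − -0.3750·(cos -1.8798 − cos -2.8798) = 2.7482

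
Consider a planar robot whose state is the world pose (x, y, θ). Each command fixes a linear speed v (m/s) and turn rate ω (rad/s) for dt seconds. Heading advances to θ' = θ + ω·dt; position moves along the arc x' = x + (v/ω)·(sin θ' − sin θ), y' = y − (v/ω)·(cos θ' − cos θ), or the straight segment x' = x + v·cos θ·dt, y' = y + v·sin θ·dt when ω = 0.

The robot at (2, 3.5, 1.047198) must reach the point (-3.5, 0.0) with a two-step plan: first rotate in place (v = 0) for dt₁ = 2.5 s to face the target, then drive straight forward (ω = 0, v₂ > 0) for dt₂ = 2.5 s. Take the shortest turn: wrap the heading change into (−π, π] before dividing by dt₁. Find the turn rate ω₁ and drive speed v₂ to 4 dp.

heading to target = atan2(0−3.5, -3.5−2) = -2.5749
Δθ = wrap(-2.5749 − 1.0472) = 2.6611; ω₁ = Δθ/dt₁ = 1.0644
distance = √((-3.5−2)² + (0−3.5)²) = 6.5192; v₂ = distance/dt₂ = 2.6077

ω₁ = 1.0644, v₂ = 2.6077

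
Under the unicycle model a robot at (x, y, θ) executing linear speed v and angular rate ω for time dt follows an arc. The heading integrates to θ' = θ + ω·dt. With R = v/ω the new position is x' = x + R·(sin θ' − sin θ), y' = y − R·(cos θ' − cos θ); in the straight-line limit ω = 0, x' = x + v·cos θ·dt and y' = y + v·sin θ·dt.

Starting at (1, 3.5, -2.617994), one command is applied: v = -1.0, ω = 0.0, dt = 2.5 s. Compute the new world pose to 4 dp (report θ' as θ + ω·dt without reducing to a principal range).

θ' = -2.6180 + 0.0·2.5 = -2.6180
ω = 0 → straight: x' = 1 + -1.0·cos(-2.6180)·2.5 = 3.1651
y' = 3.5 + -1.0·sin(-2.6180)·2.5 = 4.7500

(3.1651, 4.7500, -2.6180)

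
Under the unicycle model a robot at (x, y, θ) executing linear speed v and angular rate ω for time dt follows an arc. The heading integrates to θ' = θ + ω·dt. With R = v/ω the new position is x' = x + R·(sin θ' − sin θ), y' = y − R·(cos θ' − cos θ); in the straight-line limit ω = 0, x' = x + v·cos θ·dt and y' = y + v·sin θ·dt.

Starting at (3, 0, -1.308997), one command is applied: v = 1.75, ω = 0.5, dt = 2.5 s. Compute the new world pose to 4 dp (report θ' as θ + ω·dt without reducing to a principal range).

θ' = -1.3090 + 0.5·2.5 = -0.0590
R = v/ω = 1.75/0.5 = 3.5000
x' = 3 + 3.5000·(sin -0.0590 − sin -1.3090) = 6.1744
y' = 0 − 3.5000·(cos -0.0590 − cos -1.3090) = -2.5880

(6.1744, -2.5880, -0.0590)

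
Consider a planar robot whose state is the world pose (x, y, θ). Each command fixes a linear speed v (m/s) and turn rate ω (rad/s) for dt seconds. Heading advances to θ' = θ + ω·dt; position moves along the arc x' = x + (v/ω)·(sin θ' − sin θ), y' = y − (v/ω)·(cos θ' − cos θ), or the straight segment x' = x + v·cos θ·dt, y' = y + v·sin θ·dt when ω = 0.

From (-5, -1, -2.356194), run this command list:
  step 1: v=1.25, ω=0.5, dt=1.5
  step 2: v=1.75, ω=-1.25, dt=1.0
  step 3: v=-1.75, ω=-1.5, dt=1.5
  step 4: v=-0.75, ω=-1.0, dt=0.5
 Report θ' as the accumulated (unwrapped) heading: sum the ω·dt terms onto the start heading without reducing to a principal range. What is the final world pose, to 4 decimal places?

step 1: θ'=-1.6062 (R=2.5000) → pose (-5.7307, -2.6793, -1.6062)
step 2: θ'=-2.8562 (R=-1.4000) → pose (-6.7356, -3.9731, -2.8562)
step 3: θ'=-5.1062 (R=1.1667) → pose (-5.3298, -5.5402, -5.1062)
step 4: θ'=-5.6062 (R=0.7500) → pose (-5.5526, -5.8371, -5.6062)

(-5.5526, -5.8371, -5.6062)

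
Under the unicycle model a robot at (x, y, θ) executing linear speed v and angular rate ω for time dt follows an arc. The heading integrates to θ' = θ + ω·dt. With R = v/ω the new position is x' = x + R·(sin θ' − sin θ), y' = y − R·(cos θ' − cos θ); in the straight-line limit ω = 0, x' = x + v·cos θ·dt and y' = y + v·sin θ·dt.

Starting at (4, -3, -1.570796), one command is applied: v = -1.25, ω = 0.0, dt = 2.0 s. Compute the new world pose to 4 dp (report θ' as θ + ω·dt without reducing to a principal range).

(4.0000, -0.5000, -1.5708)

θ' = -1.5708 + 0.0·2.0 = -1.5708
ω = 0 → straight: x' = 4 + -1.25·cos(-1.5708)·2.0 = 4.0000
y' = -3 + -1.25·sin(-1.5708)·2.0 = -0.5000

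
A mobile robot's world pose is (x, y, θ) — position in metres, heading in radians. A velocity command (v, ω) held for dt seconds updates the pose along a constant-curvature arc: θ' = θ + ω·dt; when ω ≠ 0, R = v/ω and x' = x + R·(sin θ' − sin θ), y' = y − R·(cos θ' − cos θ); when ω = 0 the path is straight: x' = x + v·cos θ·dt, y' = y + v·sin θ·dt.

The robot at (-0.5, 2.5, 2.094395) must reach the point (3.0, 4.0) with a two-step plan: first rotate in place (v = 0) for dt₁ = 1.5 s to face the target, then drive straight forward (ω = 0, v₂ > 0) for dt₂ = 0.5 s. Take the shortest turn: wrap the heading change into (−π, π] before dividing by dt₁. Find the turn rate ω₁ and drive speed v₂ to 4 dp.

ω₁ = -1.1263, v₂ = 7.6158

heading to target = atan2(4−2.5, 3−-0.5) = 0.4049
Δθ = wrap(0.4049 − 2.0944) = -1.6895; ω₁ = Δθ/dt₁ = -1.1263
distance = √((3−-0.5)² + (4−2.5)²) = 3.8079; v₂ = distance/dt₂ = 7.6158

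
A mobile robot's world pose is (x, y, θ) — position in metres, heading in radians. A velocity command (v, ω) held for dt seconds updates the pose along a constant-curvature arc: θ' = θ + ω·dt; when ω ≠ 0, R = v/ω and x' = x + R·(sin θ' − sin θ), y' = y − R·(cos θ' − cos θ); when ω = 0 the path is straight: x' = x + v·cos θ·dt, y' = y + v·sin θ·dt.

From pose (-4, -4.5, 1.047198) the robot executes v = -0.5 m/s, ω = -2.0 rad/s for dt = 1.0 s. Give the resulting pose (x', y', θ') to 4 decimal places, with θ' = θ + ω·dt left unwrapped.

(-4.4203, -4.5199, -0.9528)

θ' = 1.0472 + -2.0·1.0 = -0.9528
R = v/ω = -0.5/-2.0 = 0.2500
x' = -4 + 0.2500·(sin -0.9528 − sin 1.0472) = -4.4203
y' = -4.5 − 0.2500·(cos -0.9528 − cos 1.0472) = -4.5199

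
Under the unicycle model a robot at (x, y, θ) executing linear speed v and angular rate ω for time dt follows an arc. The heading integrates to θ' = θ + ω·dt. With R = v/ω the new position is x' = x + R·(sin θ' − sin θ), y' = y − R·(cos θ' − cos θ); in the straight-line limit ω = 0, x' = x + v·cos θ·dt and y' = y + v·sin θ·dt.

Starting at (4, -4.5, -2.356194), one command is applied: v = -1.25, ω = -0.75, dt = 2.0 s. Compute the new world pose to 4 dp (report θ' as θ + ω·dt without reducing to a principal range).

(6.2707, -4.4196, -3.8562)

θ' = -2.3562 + -0.75·2.0 = -3.8562
R = v/ω = -1.25/-0.75 = 1.6667
x' = 4 + 1.6667·(sin -3.8562 − sin -2.3562) = 6.2707
y' = -4.5 − 1.6667·(cos -3.8562 − cos -2.3562) = -4.4196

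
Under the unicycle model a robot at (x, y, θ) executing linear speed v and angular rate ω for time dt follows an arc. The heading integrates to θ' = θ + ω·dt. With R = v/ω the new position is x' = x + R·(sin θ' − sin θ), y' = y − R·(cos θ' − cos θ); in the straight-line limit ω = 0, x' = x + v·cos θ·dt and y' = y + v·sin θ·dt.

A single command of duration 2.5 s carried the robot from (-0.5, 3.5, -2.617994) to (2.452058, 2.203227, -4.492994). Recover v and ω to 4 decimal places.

Δθ = -4.492994 − -2.617994 = -1.875000
ω = Δθ/dt = -1.875000/2.5 = -0.7500
R = Δx/(sin θ' − sin θ) = 2.0000
v = R·ω = 2.0000·-0.7500 = -1.5000

v = -1.5000, ω = -0.7500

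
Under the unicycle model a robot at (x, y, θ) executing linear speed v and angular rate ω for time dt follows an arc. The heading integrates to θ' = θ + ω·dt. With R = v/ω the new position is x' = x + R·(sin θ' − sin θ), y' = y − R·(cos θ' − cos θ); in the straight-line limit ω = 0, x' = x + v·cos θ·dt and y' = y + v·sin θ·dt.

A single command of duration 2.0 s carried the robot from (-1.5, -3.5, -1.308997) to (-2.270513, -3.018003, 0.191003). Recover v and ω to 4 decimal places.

v = -0.5000, ω = 0.7500

Δθ = 0.191003 − -1.308997 = 1.500000
ω = Δθ/dt = 1.500000/2.0 = 0.7500
R = Δx/(sin θ' − sin θ) = -0.6667
v = R·ω = -0.6667·0.7500 = -0.5000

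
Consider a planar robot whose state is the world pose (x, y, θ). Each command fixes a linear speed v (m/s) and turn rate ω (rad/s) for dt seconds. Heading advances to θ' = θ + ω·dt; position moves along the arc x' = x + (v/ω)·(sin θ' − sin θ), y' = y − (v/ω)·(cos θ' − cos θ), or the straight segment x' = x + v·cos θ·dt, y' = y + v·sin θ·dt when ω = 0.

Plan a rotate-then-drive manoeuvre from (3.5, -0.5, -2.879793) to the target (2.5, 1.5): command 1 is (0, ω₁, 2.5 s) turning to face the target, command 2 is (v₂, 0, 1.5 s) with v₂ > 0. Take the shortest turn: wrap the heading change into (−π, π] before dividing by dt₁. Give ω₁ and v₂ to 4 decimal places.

heading to target = atan2(1.5−-0.5, 2.5−3.5) = 2.0344
Δθ = wrap(2.0344 − -2.8798) = -1.3689; ω₁ = Δθ/dt₁ = -0.5476
distance = √((2.5−3.5)² + (1.5−-0.5)²) = 2.2361; v₂ = distance/dt₂ = 1.4907

ω₁ = -0.5476, v₂ = 1.4907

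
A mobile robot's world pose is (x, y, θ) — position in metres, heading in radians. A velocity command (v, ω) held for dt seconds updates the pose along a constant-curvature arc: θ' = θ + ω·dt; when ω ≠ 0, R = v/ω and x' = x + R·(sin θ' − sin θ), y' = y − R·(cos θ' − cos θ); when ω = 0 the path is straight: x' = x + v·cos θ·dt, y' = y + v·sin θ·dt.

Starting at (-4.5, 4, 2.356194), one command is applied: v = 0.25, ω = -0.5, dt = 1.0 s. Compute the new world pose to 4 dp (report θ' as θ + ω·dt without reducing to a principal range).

(-4.6262, 4.2128, 1.8562)

θ' = 2.3562 + -0.5·1.0 = 1.8562
R = v/ω = 0.25/-0.5 = -0.5000
x' = -4.5 + -0.5000·(sin 1.8562 − sin 2.3562) = -4.6262
y' = 4 − -0.5000·(cos 1.8562 − cos 2.3562) = 4.2128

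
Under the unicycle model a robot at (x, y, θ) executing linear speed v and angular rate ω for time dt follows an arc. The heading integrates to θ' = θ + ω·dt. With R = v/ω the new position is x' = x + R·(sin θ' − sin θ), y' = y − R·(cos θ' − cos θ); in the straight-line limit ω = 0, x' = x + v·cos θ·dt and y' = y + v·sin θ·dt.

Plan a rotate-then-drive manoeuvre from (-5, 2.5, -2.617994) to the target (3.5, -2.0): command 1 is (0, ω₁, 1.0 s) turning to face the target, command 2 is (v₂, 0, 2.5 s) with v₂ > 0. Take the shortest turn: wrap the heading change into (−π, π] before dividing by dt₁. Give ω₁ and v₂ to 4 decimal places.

heading to target = atan2(-2−2.5, 3.5−-5) = -0.4869
Δθ = wrap(-0.4869 − -2.6180) = 2.1311; ω₁ = Δθ/dt₁ = 2.1311
distance = √((3.5−-5)² + (-2−2.5)²) = 9.6177; v₂ = distance/dt₂ = 3.8471

ω₁ = 2.1311, v₂ = 3.8471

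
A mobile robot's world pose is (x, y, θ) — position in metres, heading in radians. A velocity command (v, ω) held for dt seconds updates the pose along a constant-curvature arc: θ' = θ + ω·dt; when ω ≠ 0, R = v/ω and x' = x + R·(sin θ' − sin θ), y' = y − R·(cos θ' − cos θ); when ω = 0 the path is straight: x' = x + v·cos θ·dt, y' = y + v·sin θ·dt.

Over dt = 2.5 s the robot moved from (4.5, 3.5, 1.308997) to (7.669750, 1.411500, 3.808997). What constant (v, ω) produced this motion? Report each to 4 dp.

Δθ = 3.808997 − 1.308997 = 2.500000
ω = Δθ/dt = 2.500000/2.5 = 1.0000
R = Δx/(sin θ' − sin θ) = -2.0000
v = R·ω = -2.0000·1.0000 = -2.0000

v = -2.0000, ω = 1.0000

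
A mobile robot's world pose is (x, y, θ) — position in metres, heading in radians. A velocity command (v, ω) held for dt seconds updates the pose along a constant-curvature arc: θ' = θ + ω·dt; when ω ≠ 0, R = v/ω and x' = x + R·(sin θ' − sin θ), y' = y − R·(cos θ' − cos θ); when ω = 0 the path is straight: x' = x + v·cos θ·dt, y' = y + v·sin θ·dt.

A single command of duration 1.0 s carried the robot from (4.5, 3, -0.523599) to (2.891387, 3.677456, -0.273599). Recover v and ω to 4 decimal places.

v = -1.7500, ω = 0.2500

Δθ = -0.273599 − -0.523599 = 0.250000
ω = Δθ/dt = 0.250000/1.0 = 0.2500
R = Δx/(sin θ' − sin θ) = -7.0000
v = R·ω = -7.0000·0.2500 = -1.7500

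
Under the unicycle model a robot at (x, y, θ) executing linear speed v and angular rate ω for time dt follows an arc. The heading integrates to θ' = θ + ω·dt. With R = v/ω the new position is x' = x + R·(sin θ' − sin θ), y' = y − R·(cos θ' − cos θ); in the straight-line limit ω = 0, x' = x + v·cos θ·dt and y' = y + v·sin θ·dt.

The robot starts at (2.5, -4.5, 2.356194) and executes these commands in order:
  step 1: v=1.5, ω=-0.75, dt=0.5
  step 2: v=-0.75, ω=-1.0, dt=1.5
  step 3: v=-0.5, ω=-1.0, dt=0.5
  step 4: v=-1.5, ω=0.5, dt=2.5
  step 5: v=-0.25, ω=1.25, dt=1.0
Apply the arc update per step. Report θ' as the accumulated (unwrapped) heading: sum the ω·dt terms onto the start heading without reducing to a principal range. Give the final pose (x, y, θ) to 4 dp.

(-1.3203, -7.1292, 2.4812)

step 1: θ'=1.9812 (R=-2.0000) → pose (2.0803, -3.8837, 1.9812)
step 2: θ'=0.4812 (R=0.7500) → pose (1.7397, -4.8478, 0.4812)
step 3: θ'=-0.0188 (R=0.5000) → pose (1.4989, -4.9045, -0.0188)
step 4: θ'=1.2312 (R=-3.0000) → pose (-1.3862, -6.9046, 1.2312)
step 5: θ'=2.4812 (R=-0.2000) → pose (-1.3203, -7.1292, 2.4812)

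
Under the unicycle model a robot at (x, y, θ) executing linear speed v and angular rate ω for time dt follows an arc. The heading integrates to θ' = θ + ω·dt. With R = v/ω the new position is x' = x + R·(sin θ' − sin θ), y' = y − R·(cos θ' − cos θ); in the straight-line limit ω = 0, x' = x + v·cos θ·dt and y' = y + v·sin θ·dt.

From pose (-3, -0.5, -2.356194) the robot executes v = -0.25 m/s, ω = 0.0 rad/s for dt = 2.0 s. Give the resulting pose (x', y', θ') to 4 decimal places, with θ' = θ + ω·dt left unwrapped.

θ' = -2.3562 + 0.0·2.0 = -2.3562
ω = 0 → straight: x' = -3 + -0.25·cos(-2.3562)·2.0 = -2.6464
y' = -0.5 + -0.25·sin(-2.3562)·2.0 = -0.1464

(-2.6464, -0.1464, -2.3562)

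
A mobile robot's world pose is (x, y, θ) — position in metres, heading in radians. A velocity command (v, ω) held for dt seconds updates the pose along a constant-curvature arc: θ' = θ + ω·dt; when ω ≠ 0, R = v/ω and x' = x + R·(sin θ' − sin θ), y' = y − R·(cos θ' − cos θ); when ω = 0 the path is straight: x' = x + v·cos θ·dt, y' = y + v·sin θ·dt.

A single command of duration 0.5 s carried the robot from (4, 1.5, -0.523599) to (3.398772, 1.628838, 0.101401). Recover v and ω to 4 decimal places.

Δθ = 0.101401 − -0.523599 = 0.625000
ω = Δθ/dt = 0.625000/0.5 = 1.2500
R = Δx/(sin θ' − sin θ) = -1.0000
v = R·ω = -1.0000·1.2500 = -1.2500

v = -1.2500, ω = 1.2500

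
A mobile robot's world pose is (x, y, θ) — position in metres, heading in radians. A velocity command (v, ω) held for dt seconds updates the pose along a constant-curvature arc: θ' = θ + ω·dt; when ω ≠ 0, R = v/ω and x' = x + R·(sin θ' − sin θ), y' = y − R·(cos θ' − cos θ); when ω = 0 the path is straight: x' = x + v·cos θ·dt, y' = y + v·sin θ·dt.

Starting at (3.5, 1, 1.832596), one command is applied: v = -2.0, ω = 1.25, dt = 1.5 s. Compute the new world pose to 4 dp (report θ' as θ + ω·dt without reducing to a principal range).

θ' = 1.8326 + 1.25·1.5 = 3.7076
R = v/ω = -2.0/1.25 = -1.6000
x' = 3.5 + -1.6000·(sin 3.7076 − sin 1.8326) = 5.9035
y' = 1 − -1.6000·(cos 3.7076 − cos 1.8326) = 0.0636

(5.9035, 0.0636, 3.7076)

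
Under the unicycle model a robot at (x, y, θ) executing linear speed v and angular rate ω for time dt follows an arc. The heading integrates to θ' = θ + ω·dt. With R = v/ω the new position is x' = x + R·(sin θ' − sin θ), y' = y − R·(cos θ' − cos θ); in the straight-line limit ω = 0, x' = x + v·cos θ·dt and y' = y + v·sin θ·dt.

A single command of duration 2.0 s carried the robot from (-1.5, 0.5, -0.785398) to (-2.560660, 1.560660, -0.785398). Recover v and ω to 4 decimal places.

Δθ = -0.785398 − -0.785398 = 0.000000
ω = Δθ/dt = 0.000000/2.0 = 0.0000
ω = 0 → v = (Δx·cos θ + Δy·sin θ)/dt = -0.7500

v = -0.7500, ω = 0.0000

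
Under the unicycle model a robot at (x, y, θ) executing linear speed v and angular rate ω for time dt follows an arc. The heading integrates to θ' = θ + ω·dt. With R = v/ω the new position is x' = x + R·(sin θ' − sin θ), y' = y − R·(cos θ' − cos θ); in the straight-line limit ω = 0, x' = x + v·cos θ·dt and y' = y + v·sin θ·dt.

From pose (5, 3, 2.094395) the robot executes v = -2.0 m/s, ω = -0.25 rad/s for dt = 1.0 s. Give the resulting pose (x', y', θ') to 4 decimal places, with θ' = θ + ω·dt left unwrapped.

(5.7742, 1.1616, 1.8444)

θ' = 2.0944 + -0.25·1.0 = 1.8444
R = v/ω = -2.0/-0.25 = 8.0000
x' = 5 + 8.0000·(sin 1.8444 − sin 2.0944) = 5.7742
y' = 3 − 8.0000·(cos 1.8444 − cos 2.0944) = 1.1616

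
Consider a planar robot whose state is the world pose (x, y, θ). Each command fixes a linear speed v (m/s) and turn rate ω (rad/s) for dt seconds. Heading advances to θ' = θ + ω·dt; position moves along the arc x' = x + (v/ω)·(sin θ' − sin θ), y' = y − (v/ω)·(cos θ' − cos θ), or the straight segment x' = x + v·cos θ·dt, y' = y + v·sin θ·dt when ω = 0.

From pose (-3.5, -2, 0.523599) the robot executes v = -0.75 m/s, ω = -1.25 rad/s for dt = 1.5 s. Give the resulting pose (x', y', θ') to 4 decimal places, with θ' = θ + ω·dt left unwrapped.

(-4.3856, -1.6110, -1.3514)

θ' = 0.5236 + -1.25·1.5 = -1.3514
R = v/ω = -0.75/-1.25 = 0.6000
x' = -3.5 + 0.6000·(sin -1.3514 − sin 0.5236) = -4.3856
y' = -2 − 0.6000·(cos -1.3514 − cos 0.5236) = -1.6110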